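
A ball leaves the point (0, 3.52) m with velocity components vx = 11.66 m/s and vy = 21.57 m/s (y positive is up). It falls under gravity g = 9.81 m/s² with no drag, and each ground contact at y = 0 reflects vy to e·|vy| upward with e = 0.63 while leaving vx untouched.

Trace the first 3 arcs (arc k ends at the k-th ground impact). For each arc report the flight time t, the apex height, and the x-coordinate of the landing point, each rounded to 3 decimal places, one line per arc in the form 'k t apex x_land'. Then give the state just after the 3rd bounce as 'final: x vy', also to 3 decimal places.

Arc 1: start y=3.520, vy=21.570 → t=4.555, apex=27.234, x_land=53.112, impact vy=-23.116
  bounce: vy ← 0.63·23.116 = 14.563
Arc 2: start y=0.000, vy=14.563 → t=2.969, apex=10.809, x_land=87.731, impact vy=-14.563
  bounce: vy ← 0.63·14.563 = 9.175
Arc 3: start y=0.000, vy=9.175 → t=1.870, apex=4.290, x_land=109.540, impact vy=-9.175
  bounce: vy ← 0.63·9.175 = 5.780

1 4.555 27.234 53.112
2 2.969 10.809 87.731
3 1.870 4.290 109.540
final: 109.540 5.780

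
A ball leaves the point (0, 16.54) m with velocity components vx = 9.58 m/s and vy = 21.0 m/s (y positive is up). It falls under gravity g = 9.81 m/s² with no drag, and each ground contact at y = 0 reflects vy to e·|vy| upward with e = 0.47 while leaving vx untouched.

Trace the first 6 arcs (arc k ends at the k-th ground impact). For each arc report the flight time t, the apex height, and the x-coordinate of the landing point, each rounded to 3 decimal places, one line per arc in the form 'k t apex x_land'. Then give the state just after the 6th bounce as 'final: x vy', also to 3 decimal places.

Arc 1: start y=16.540, vy=21.000 → t=4.961, apex=39.017, x_land=47.527, impact vy=-27.668
  bounce: vy ← 0.47·27.668 = 13.004
Arc 2: start y=0.000, vy=13.004 → t=2.651, apex=8.619, x_land=72.925, impact vy=-13.004
  bounce: vy ← 0.47·13.004 = 6.112
Arc 3: start y=0.000, vy=6.112 → t=1.246, apex=1.904, x_land=84.862, impact vy=-6.112
  bounce: vy ← 0.47·6.112 = 2.873
Arc 4: start y=0.000, vy=2.873 → t=0.586, apex=0.421, x_land=90.473, impact vy=-2.873
  bounce: vy ← 0.47·2.873 = 1.350
Arc 5: start y=0.000, vy=1.350 → t=0.275, apex=0.093, x_land=93.109, impact vy=-1.350
  bounce: vy ← 0.47·1.350 = 0.635
Arc 6: start y=0.000, vy=0.635 → t=0.129, apex=0.021, x_land=94.349, impact vy=-0.635
  bounce: vy ← 0.47·0.635 = 0.298

1 4.961 39.017 47.527
2 2.651 8.619 72.925
3 1.246 1.904 84.862
4 0.586 0.421 90.473
5 0.275 0.093 93.109
6 0.129 0.021 94.349
final: 94.349 0.298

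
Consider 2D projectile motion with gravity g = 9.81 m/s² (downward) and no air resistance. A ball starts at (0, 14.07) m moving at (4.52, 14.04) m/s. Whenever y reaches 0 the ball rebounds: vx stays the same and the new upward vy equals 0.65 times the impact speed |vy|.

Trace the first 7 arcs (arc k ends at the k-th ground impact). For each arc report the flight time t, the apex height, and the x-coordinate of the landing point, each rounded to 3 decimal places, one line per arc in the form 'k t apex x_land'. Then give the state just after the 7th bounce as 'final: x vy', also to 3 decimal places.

Arc 1: start y=14.070, vy=14.040 → t=3.649, apex=24.117, x_land=16.492, impact vy=-21.753
  bounce: vy ← 0.65·21.753 = 14.139
Arc 2: start y=0.000, vy=14.139 → t=2.883, apex=10.189, x_land=29.521, impact vy=-14.139
  bounce: vy ← 0.65·14.139 = 9.190
Arc 3: start y=0.000, vy=9.190 → t=1.874, apex=4.305, x_land=37.990, impact vy=-9.190
  bounce: vy ← 0.65·9.190 = 5.974
Arc 4: start y=0.000, vy=5.974 → t=1.218, apex=1.819, x_land=43.495, impact vy=-5.974
  bounce: vy ← 0.65·5.974 = 3.883
Arc 5: start y=0.000, vy=3.883 → t=0.792, apex=0.768, x_land=47.073, impact vy=-3.883
  bounce: vy ← 0.65·3.883 = 2.524
Arc 6: start y=0.000, vy=2.524 → t=0.515, apex=0.325, x_land=49.399, impact vy=-2.524
  bounce: vy ← 0.65·2.524 = 1.641
Arc 7: start y=0.000, vy=1.641 → t=0.334, apex=0.137, x_land=50.911, impact vy=-1.641
  bounce: vy ← 0.65·1.641 = 1.066

1 3.649 24.117 16.492
2 2.883 10.189 29.521
3 1.874 4.305 37.990
4 1.218 1.819 43.495
5 0.792 0.768 47.073
6 0.515 0.325 49.399
7 0.334 0.137 50.911
final: 50.911 1.066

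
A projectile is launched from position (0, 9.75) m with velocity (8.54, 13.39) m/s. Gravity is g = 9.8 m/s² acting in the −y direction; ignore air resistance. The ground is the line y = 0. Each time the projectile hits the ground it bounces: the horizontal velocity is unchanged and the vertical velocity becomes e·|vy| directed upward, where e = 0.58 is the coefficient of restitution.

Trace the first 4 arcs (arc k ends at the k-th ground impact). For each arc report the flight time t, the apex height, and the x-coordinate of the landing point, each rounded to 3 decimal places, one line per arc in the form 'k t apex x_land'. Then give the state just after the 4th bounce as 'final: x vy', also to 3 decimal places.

Arc 1: start y=9.750, vy=13.390 → t=3.330, apex=18.898, x_land=28.440, impact vy=-19.246
  bounce: vy ← 0.58·19.246 = 11.162
Arc 2: start y=0.000, vy=11.162 → t=2.278, apex=6.357, x_land=47.894, impact vy=-11.162
  bounce: vy ← 0.58·11.162 = 6.474
Arc 3: start y=0.000, vy=6.474 → t=1.321, apex=2.139, x_land=59.178, impact vy=-6.474
  bounce: vy ← 0.58·6.474 = 3.755
Arc 4: start y=0.000, vy=3.755 → t=0.766, apex=0.719, x_land=65.722, impact vy=-3.755
  bounce: vy ← 0.58·3.755 = 2.178

1 3.330 18.898 28.440
2 2.278 6.357 47.894
3 1.321 2.139 59.178
4 0.766 0.719 65.722
final: 65.722 2.178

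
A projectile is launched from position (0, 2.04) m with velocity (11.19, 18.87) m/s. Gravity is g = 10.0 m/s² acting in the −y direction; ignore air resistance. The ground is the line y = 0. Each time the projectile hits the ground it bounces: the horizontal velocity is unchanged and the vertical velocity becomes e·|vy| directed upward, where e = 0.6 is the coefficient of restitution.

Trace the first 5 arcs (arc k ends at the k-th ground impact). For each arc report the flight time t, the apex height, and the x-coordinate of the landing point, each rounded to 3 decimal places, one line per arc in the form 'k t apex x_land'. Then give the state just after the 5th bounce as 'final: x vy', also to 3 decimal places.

Arc 1: start y=2.040, vy=18.870 → t=3.879, apex=19.844, x_land=43.408, impact vy=-19.922
  bounce: vy ← 0.6·19.922 = 11.953
Arc 2: start y=0.000, vy=11.953 → t=2.391, apex=7.144, x_land=70.159, impact vy=-11.953
  bounce: vy ← 0.6·11.953 = 7.172
Arc 3: start y=0.000, vy=7.172 → t=1.434, apex=2.572, x_land=86.210, impact vy=-7.172
  bounce: vy ← 0.6·7.172 = 4.303
Arc 4: start y=0.000, vy=4.303 → t=0.861, apex=0.926, x_land=95.840, impact vy=-4.303
  bounce: vy ← 0.6·4.303 = 2.582
Arc 5: start y=0.000, vy=2.582 → t=0.516, apex=0.333, x_land=101.618, impact vy=-2.582
  bounce: vy ← 0.6·2.582 = 1.549

1 3.879 19.844 43.408
2 2.391 7.144 70.159
3 1.434 2.572 86.210
4 0.861 0.926 95.840
5 0.516 0.333 101.618
final: 101.618 1.549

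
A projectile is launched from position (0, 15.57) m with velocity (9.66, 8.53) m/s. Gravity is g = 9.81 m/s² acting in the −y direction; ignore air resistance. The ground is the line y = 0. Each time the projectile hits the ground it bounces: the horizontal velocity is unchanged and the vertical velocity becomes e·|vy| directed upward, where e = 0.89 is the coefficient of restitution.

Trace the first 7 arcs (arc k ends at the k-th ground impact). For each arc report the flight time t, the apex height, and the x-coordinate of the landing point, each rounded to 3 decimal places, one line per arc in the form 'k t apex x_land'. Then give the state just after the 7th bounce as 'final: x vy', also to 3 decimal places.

1 2.852 19.279 27.551
2 3.529 15.271 61.640
3 3.141 12.096 91.979
4 2.795 9.581 118.981
5 2.488 7.589 143.013
6 2.214 6.011 164.401
7 1.971 4.762 183.436
final: 183.436 8.602

Arc 1: start y=15.570, vy=8.530 → t=2.852, apex=19.279, x_land=27.551, impact vy=-19.449
  bounce: vy ← 0.89·19.449 = 17.309
Arc 2: start y=0.000, vy=17.309 → t=3.529, apex=15.271, x_land=61.640, impact vy=-17.309
  bounce: vy ← 0.89·17.309 = 15.405
Arc 3: start y=0.000, vy=15.405 → t=3.141, apex=12.096, x_land=91.979, impact vy=-15.405
  bounce: vy ← 0.89·15.405 = 13.711
Arc 4: start y=0.000, vy=13.711 → t=2.795, apex=9.581, x_land=118.981, impact vy=-13.711
  bounce: vy ← 0.89·13.711 = 12.202
Arc 5: start y=0.000, vy=12.202 → t=2.488, apex=7.589, x_land=143.013, impact vy=-12.202
  bounce: vy ← 0.89·12.202 = 10.860
Arc 6: start y=0.000, vy=10.860 → t=2.214, apex=6.011, x_land=164.401, impact vy=-10.860
  bounce: vy ← 0.89·10.860 = 9.666
Arc 7: start y=0.000, vy=9.666 → t=1.971, apex=4.762, x_land=183.436, impact vy=-9.666
  bounce: vy ← 0.89·9.666 = 8.602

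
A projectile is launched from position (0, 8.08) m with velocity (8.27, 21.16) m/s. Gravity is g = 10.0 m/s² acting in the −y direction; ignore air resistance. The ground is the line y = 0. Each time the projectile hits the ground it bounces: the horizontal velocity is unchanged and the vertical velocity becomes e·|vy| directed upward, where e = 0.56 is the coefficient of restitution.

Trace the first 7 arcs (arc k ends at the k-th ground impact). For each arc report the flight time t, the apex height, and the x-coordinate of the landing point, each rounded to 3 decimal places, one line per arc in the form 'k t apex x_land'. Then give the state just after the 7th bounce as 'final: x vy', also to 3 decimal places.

Arc 1: start y=8.080, vy=21.160 → t=4.584, apex=30.467, x_land=37.914, impact vy=-24.685
  bounce: vy ← 0.56·24.685 = 13.824
Arc 2: start y=0.000, vy=13.824 → t=2.765, apex=9.555, x_land=60.778, impact vy=-13.824
  bounce: vy ← 0.56·13.824 = 7.741
Arc 3: start y=0.000, vy=7.741 → t=1.548, apex=2.996, x_land=73.582, impact vy=-7.741
  bounce: vy ← 0.56·7.741 = 4.335
Arc 4: start y=0.000, vy=4.335 → t=0.867, apex=0.940, x_land=80.752, impact vy=-4.335
  bounce: vy ← 0.56·4.335 = 2.428
Arc 5: start y=0.000, vy=2.428 → t=0.486, apex=0.295, x_land=84.767, impact vy=-2.428
  bounce: vy ← 0.56·2.428 = 1.359
Arc 6: start y=0.000, vy=1.359 → t=0.272, apex=0.092, x_land=87.016, impact vy=-1.359
  bounce: vy ← 0.56·1.359 = 0.761
Arc 7: start y=0.000, vy=0.761 → t=0.152, apex=0.029, x_land=88.275, impact vy=-0.761
  bounce: vy ← 0.56·0.761 = 0.426

1 4.584 30.467 37.914
2 2.765 9.555 60.778
3 1.548 2.996 73.582
4 0.867 0.940 80.752
5 0.486 0.295 84.767
6 0.272 0.092 87.016
7 0.152 0.029 88.275
final: 88.275 0.426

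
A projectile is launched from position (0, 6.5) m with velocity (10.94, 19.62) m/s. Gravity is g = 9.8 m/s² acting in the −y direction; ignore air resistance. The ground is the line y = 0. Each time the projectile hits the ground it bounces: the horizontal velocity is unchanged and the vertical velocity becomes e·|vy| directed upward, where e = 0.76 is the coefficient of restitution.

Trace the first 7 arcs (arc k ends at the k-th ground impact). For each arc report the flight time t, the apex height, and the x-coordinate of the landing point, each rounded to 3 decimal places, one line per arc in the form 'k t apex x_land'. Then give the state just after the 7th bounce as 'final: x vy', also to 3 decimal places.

Arc 1: start y=6.500, vy=19.620 → t=4.312, apex=26.140, x_land=47.170, impact vy=-22.635
  bounce: vy ← 0.76·22.635 = 17.203
Arc 2: start y=0.000, vy=17.203 → t=3.511, apex=15.098, x_land=85.578, impact vy=-17.203
  bounce: vy ← 0.76·17.203 = 13.074
Arc 3: start y=0.000, vy=13.074 → t=2.668, apex=8.721, x_land=114.768, impact vy=-13.074
  bounce: vy ← 0.76·13.074 = 9.936
Arc 4: start y=0.000, vy=9.936 → t=2.028, apex=5.037, x_land=136.952, impact vy=-9.936
  bounce: vy ← 0.76·9.936 = 7.552
Arc 5: start y=0.000, vy=7.552 → t=1.541, apex=2.909, x_land=153.812, impact vy=-7.552
  bounce: vy ← 0.76·7.552 = 5.739
Arc 6: start y=0.000, vy=5.739 → t=1.171, apex=1.681, x_land=166.625, impact vy=-5.739
  bounce: vy ← 0.76·5.739 = 4.362
Arc 7: start y=0.000, vy=4.362 → t=0.890, apex=0.971, x_land=176.364, impact vy=-4.362
  bounce: vy ← 0.76·4.362 = 3.315

1 4.312 26.140 47.170
2 3.511 15.098 85.578
3 2.668 8.721 114.768
4 2.028 5.037 136.952
5 1.541 2.909 153.812
6 1.171 1.681 166.625
7 0.890 0.971 176.364
final: 176.364 3.315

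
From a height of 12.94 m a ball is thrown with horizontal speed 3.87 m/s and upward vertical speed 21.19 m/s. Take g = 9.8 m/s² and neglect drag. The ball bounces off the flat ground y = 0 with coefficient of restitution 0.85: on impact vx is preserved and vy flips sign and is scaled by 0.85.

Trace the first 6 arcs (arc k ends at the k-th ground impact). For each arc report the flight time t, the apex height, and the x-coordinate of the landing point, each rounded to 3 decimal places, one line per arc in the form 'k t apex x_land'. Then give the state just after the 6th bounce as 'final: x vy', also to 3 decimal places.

1 4.867 35.849 18.836
2 4.598 25.901 36.631
3 3.908 18.713 51.757
4 3.322 13.520 64.613
5 2.824 9.769 75.542
6 2.400 7.058 84.831
final: 84.831 9.997

Arc 1: start y=12.940, vy=21.190 → t=4.867, apex=35.849, x_land=18.836, impact vy=-26.507
  bounce: vy ← 0.85·26.507 = 22.531
Arc 2: start y=0.000, vy=22.531 → t=4.598, apex=25.901, x_land=36.631, impact vy=-22.531
  bounce: vy ← 0.85·22.531 = 19.152
Arc 3: start y=0.000, vy=19.152 → t=3.908, apex=18.713, x_land=51.757, impact vy=-19.152
  bounce: vy ← 0.85·19.152 = 16.279
Arc 4: start y=0.000, vy=16.279 → t=3.322, apex=13.520, x_land=64.613, impact vy=-16.279
  bounce: vy ← 0.85·16.279 = 13.837
Arc 5: start y=0.000, vy=13.837 → t=2.824, apex=9.769, x_land=75.542, impact vy=-13.837
  bounce: vy ← 0.85·13.837 = 11.761
Arc 6: start y=0.000, vy=11.761 → t=2.400, apex=7.058, x_land=84.831, impact vy=-11.761
  bounce: vy ← 0.85·11.761 = 9.997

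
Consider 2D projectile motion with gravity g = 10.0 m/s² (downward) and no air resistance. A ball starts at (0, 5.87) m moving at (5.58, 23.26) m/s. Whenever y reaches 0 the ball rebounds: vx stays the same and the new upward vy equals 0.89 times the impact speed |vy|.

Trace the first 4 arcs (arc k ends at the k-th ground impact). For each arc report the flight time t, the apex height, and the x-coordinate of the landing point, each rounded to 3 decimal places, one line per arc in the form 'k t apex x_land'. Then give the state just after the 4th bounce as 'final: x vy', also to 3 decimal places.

Arc 1: start y=5.870, vy=23.260 → t=4.892, apex=32.921, x_land=27.297, impact vy=-25.660
  bounce: vy ← 0.89·25.660 = 22.837
Arc 2: start y=0.000, vy=22.837 → t=4.567, apex=26.077, x_land=52.784, impact vy=-22.837
  bounce: vy ← 0.89·22.837 = 20.325
Arc 3: start y=0.000, vy=20.325 → t=4.065, apex=20.656, x_land=75.467, impact vy=-20.325
  bounce: vy ← 0.89·20.325 = 18.089
Arc 4: start y=0.000, vy=18.089 → t=3.618, apex=16.361, x_land=95.654, impact vy=-18.089
  bounce: vy ← 0.89·18.089 = 16.100

1 4.892 32.921 27.297
2 4.567 26.077 52.784
3 4.065 20.656 75.467
4 3.618 16.361 95.654
final: 95.654 16.100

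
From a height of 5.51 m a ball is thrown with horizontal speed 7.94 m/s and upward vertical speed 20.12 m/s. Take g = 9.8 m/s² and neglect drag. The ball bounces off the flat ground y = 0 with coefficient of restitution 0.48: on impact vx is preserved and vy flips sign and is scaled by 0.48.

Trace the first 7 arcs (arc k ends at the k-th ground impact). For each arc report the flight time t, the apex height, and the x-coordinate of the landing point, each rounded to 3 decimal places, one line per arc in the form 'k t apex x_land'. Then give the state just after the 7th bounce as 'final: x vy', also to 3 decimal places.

Arc 1: start y=5.510, vy=20.120 → t=4.364, apex=26.164, x_land=34.649, impact vy=-22.645
  bounce: vy ← 0.48·22.645 = 10.870
Arc 2: start y=0.000, vy=10.870 → t=2.218, apex=6.028, x_land=52.262, impact vy=-10.870
  bounce: vy ← 0.48·10.870 = 5.217
Arc 3: start y=0.000, vy=5.217 → t=1.065, apex=1.389, x_land=60.717, impact vy=-5.217
  bounce: vy ← 0.48·5.217 = 2.504
Arc 4: start y=0.000, vy=2.504 → t=0.511, apex=0.320, x_land=64.775, impact vy=-2.504
  bounce: vy ← 0.48·2.504 = 1.202
Arc 5: start y=0.000, vy=1.202 → t=0.245, apex=0.074, x_land=66.723, impact vy=-1.202
  bounce: vy ← 0.48·1.202 = 0.577
Arc 6: start y=0.000, vy=0.577 → t=0.118, apex=0.017, x_land=67.658, impact vy=-0.577
  bounce: vy ← 0.48·0.577 = 0.277
Arc 7: start y=0.000, vy=0.277 → t=0.057, apex=0.004, x_land=68.106, impact vy=-0.277
  bounce: vy ← 0.48·0.277 = 0.133

1 4.364 26.164 34.649
2 2.218 6.028 52.262
3 1.065 1.389 60.717
4 0.511 0.320 64.775
5 0.245 0.074 66.723
6 0.118 0.017 67.658
7 0.057 0.004 68.106
final: 68.106 0.133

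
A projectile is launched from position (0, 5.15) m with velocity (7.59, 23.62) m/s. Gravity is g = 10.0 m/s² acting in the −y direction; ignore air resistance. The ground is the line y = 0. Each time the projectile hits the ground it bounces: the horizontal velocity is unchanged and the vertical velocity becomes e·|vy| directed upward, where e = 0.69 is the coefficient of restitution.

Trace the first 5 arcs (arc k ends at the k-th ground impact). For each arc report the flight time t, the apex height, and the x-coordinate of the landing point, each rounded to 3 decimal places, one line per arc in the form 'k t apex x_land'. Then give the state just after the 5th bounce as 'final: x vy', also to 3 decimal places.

Arc 1: start y=5.150, vy=23.620 → t=4.933, apex=33.045, x_land=37.440, impact vy=-25.708
  bounce: vy ← 0.69·25.708 = 17.739
Arc 2: start y=0.000, vy=17.739 → t=3.548, apex=15.733, x_land=64.367, impact vy=-17.739
  bounce: vy ← 0.69·17.739 = 12.240
Arc 3: start y=0.000, vy=12.240 → t=2.448, apex=7.490, x_land=82.947, impact vy=-12.240
  bounce: vy ← 0.69·12.240 = 8.445
Arc 4: start y=0.000, vy=8.445 → t=1.689, apex=3.566, x_land=95.767, impact vy=-8.445
  bounce: vy ← 0.69·8.445 = 5.827
Arc 5: start y=0.000, vy=5.827 → t=1.165, apex=1.698, x_land=104.613, impact vy=-5.827
  bounce: vy ← 0.69·5.827 = 4.021

1 4.933 33.045 37.440
2 3.548 15.733 64.367
3 2.448 7.490 82.947
4 1.689 3.566 95.767
5 1.165 1.698 104.613
final: 104.613 4.021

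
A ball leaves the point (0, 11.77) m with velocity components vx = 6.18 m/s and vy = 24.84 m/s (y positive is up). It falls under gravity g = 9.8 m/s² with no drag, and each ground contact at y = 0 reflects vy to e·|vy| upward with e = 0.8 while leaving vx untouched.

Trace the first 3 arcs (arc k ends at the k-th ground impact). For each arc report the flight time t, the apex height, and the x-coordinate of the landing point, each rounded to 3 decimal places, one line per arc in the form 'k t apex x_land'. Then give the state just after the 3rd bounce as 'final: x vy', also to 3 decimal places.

1 5.506 43.251 34.025
2 4.754 27.681 63.402
3 3.803 17.716 86.904
final: 86.904 14.907

Arc 1: start y=11.770, vy=24.840 → t=5.506, apex=43.251, x_land=34.025, impact vy=-29.116
  bounce: vy ← 0.8·29.116 = 23.292
Arc 2: start y=0.000, vy=23.292 → t=4.754, apex=27.681, x_land=63.402, impact vy=-23.292
  bounce: vy ← 0.8·23.292 = 18.634
Arc 3: start y=0.000, vy=18.634 → t=3.803, apex=17.716, x_land=86.904, impact vy=-18.634
  bounce: vy ← 0.8·18.634 = 14.907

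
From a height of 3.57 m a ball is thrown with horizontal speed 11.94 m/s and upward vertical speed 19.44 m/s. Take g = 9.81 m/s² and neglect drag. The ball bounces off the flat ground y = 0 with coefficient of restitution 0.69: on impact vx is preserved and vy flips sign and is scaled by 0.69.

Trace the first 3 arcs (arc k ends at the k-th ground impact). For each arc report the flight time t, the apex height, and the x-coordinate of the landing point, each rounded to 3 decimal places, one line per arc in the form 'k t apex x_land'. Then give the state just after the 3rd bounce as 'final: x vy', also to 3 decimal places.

Arc 1: start y=3.570, vy=19.440 → t=4.139, apex=22.832, x_land=49.421, impact vy=-21.165
  bounce: vy ← 0.69·21.165 = 14.604
Arc 2: start y=0.000, vy=14.604 → t=2.977, apex=10.870, x_land=84.971, impact vy=-14.604
  bounce: vy ← 0.69·14.604 = 10.077
Arc 3: start y=0.000, vy=10.077 → t=2.054, apex=5.175, x_land=109.500, impact vy=-10.077
  bounce: vy ← 0.69·10.077 = 6.953

1 4.139 22.832 49.421
2 2.977 10.870 84.971
3 2.054 5.175 109.500
final: 109.500 6.953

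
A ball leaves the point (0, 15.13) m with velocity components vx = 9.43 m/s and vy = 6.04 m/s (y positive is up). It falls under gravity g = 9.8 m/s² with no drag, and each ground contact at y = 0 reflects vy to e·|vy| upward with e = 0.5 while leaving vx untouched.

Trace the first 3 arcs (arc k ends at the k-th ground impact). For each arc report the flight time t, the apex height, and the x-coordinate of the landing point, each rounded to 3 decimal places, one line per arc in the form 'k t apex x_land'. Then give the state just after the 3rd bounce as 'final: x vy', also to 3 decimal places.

Arc 1: start y=15.130, vy=6.040 → t=2.478, apex=16.991, x_land=23.372, impact vy=-18.249
  bounce: vy ← 0.5·18.249 = 9.125
Arc 2: start y=0.000, vy=9.125 → t=1.862, apex=4.248, x_land=40.932, impact vy=-9.125
  bounce: vy ← 0.5·9.125 = 4.562
Arc 3: start y=0.000, vy=4.562 → t=0.931, apex=1.062, x_land=49.712, impact vy=-4.562
  bounce: vy ← 0.5·4.562 = 2.281

1 2.478 16.991 23.372
2 1.862 4.248 40.932
3 0.931 1.062 49.712
final: 49.712 2.281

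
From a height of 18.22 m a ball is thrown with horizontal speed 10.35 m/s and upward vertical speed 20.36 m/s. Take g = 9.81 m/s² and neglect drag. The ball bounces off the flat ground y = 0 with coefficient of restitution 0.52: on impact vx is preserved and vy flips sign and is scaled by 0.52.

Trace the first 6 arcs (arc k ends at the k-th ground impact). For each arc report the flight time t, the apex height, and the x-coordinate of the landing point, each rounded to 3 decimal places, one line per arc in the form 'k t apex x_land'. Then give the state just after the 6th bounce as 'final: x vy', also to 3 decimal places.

1 4.908 39.348 50.795
2 2.946 10.640 81.282
3 1.532 2.877 97.135
4 0.796 0.778 105.379
5 0.414 0.210 109.666
6 0.215 0.057 111.895
final: 111.895 0.549

Arc 1: start y=18.220, vy=20.360 → t=4.908, apex=39.348, x_land=50.795, impact vy=-27.785
  bounce: vy ← 0.52·27.785 = 14.448
Arc 2: start y=0.000, vy=14.448 → t=2.946, apex=10.640, x_land=81.282, impact vy=-14.448
  bounce: vy ← 0.52·14.448 = 7.513
Arc 3: start y=0.000, vy=7.513 → t=1.532, apex=2.877, x_land=97.135, impact vy=-7.513
  bounce: vy ← 0.52·7.513 = 3.907
Arc 4: start y=0.000, vy=3.907 → t=0.796, apex=0.778, x_land=105.379, impact vy=-3.907
  bounce: vy ← 0.52·3.907 = 2.032
Arc 5: start y=0.000, vy=2.032 → t=0.414, apex=0.210, x_land=109.666, impact vy=-2.032
  bounce: vy ← 0.52·2.032 = 1.056
Arc 6: start y=0.000, vy=1.056 → t=0.215, apex=0.057, x_land=111.895, impact vy=-1.056
  bounce: vy ← 0.52·1.056 = 0.549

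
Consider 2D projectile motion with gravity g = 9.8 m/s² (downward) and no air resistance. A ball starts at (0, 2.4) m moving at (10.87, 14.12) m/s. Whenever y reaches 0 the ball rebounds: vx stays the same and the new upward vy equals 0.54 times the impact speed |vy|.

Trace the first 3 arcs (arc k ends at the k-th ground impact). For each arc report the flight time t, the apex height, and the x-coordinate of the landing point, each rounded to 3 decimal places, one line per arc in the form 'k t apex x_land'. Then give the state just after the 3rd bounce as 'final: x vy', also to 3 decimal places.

1 3.043 12.572 33.073
2 1.730 3.666 51.878
3 0.934 1.069 62.032
final: 62.032 2.472

Arc 1: start y=2.400, vy=14.120 → t=3.043, apex=12.572, x_land=33.073, impact vy=-15.698
  bounce: vy ← 0.54·15.698 = 8.477
Arc 2: start y=0.000, vy=8.477 → t=1.730, apex=3.666, x_land=51.878, impact vy=-8.477
  bounce: vy ← 0.54·8.477 = 4.577
Arc 3: start y=0.000, vy=4.577 → t=0.934, apex=1.069, x_land=62.032, impact vy=-4.577
  bounce: vy ← 0.54·4.577 = 2.472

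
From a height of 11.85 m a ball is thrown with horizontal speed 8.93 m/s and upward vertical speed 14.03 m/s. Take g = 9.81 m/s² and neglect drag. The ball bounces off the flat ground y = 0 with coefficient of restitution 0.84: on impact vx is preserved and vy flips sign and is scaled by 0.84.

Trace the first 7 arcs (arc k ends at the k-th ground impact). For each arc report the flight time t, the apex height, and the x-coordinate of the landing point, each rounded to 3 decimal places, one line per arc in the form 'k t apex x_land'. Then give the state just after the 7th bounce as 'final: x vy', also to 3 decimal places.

1 3.542 21.883 31.633
2 3.548 15.440 63.321
3 2.981 10.895 89.939
4 2.504 7.687 112.298
5 2.103 5.424 131.079
6 1.767 3.827 146.855
7 1.484 2.701 160.108
final: 160.108 6.114

Arc 1: start y=11.850, vy=14.030 → t=3.542, apex=21.883, x_land=31.633, impact vy=-20.720
  bounce: vy ← 0.84·20.720 = 17.405
Arc 2: start y=0.000, vy=17.405 → t=3.548, apex=15.440, x_land=63.321, impact vy=-17.405
  bounce: vy ← 0.84·17.405 = 14.620
Arc 3: start y=0.000, vy=14.620 → t=2.981, apex=10.895, x_land=89.939, impact vy=-14.620
  bounce: vy ← 0.84·14.620 = 12.281
Arc 4: start y=0.000, vy=12.281 → t=2.504, apex=7.687, x_land=112.298, impact vy=-12.281
  bounce: vy ← 0.84·12.281 = 10.316
Arc 5: start y=0.000, vy=10.316 → t=2.103, apex=5.424, x_land=131.079, impact vy=-10.316
  bounce: vy ← 0.84·10.316 = 8.666
Arc 6: start y=0.000, vy=8.666 → t=1.767, apex=3.827, x_land=146.855, impact vy=-8.666
  bounce: vy ← 0.84·8.666 = 7.279
Arc 7: start y=0.000, vy=7.279 → t=1.484, apex=2.701, x_land=160.108, impact vy=-7.279
  bounce: vy ← 0.84·7.279 = 6.114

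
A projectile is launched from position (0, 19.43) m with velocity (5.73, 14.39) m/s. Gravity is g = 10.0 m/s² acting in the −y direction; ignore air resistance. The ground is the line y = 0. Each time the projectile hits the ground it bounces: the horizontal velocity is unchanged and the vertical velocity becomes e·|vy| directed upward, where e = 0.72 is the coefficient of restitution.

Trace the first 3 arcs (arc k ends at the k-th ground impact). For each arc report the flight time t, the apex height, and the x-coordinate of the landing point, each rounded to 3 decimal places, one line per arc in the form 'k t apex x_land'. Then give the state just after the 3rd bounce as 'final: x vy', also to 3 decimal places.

Arc 1: start y=19.430, vy=14.390 → t=3.880, apex=29.784, x_land=22.230, impact vy=-24.406
  bounce: vy ← 0.72·24.406 = 17.573
Arc 2: start y=0.000, vy=17.573 → t=3.515, apex=15.440, x_land=42.369, impact vy=-17.573
  bounce: vy ← 0.72·17.573 = 12.652
Arc 3: start y=0.000, vy=12.652 → t=2.530, apex=8.004, x_land=56.868, impact vy=-12.652
  bounce: vy ← 0.72·12.652 = 9.110

1 3.880 29.784 22.230
2 3.515 15.440 42.369
3 2.530 8.004 56.868
final: 56.868 9.110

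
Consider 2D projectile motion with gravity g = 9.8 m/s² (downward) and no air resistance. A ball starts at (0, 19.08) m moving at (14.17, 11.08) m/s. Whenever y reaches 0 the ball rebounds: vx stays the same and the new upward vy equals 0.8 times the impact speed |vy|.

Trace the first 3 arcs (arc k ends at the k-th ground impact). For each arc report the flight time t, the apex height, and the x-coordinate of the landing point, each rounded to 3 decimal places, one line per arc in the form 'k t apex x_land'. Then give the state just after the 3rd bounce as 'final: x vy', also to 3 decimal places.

Arc 1: start y=19.080, vy=11.080 → t=3.405, apex=25.344, x_land=48.247, impact vy=-22.288
  bounce: vy ← 0.8·22.288 = 17.830
Arc 2: start y=0.000, vy=17.830 → t=3.639, apex=16.220, x_land=99.808, impact vy=-17.830
  bounce: vy ← 0.8·17.830 = 14.264
Arc 3: start y=0.000, vy=14.264 → t=2.911, apex=10.381, x_land=141.058, impact vy=-14.264
  bounce: vy ← 0.8·14.264 = 11.411

1 3.405 25.344 48.247
2 3.639 16.220 99.808
3 2.911 10.381 141.058
final: 141.058 11.411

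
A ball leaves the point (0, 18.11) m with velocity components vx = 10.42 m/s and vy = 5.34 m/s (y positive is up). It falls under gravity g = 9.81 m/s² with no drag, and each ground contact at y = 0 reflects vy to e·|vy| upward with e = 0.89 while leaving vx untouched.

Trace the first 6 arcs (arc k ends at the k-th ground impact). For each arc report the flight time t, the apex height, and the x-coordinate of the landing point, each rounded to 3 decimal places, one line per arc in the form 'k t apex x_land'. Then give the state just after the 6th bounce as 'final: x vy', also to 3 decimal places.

1 2.541 19.563 26.482
2 3.555 15.496 63.524
3 3.164 12.275 96.491
4 2.816 9.723 125.831
5 2.506 7.701 151.945
6 2.230 6.100 175.185
final: 175.185 9.737

Arc 1: start y=18.110, vy=5.340 → t=2.541, apex=19.563, x_land=26.482, impact vy=-19.592
  bounce: vy ← 0.89·19.592 = 17.437
Arc 2: start y=0.000, vy=17.437 → t=3.555, apex=15.496, x_land=63.524, impact vy=-17.437
  bounce: vy ← 0.89·17.437 = 15.519
Arc 3: start y=0.000, vy=15.519 → t=3.164, apex=12.275, x_land=96.491, impact vy=-15.519
  bounce: vy ← 0.89·15.519 = 13.812
Arc 4: start y=0.000, vy=13.812 → t=2.816, apex=9.723, x_land=125.831, impact vy=-13.812
  bounce: vy ← 0.89·13.812 = 12.292
Arc 5: start y=0.000, vy=12.292 → t=2.506, apex=7.701, x_land=151.945, impact vy=-12.292
  bounce: vy ← 0.89·12.292 = 10.940
Arc 6: start y=0.000, vy=10.940 → t=2.230, apex=6.100, x_land=175.185, impact vy=-10.940
  bounce: vy ← 0.89·10.940 = 9.737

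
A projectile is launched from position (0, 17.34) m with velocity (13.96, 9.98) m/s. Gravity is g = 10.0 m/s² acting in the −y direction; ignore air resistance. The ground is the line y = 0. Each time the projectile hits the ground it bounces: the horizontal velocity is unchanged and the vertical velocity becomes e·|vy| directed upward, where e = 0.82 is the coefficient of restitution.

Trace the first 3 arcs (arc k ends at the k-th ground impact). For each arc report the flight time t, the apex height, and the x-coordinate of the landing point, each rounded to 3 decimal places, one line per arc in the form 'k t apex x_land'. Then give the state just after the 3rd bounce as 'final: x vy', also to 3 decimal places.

Arc 1: start y=17.340, vy=9.980 → t=3.111, apex=22.320, x_land=43.427, impact vy=-21.128
  bounce: vy ← 0.82·21.128 = 17.325
Arc 2: start y=0.000, vy=17.325 → t=3.465, apex=15.008, x_land=91.799, impact vy=-17.325
  bounce: vy ← 0.82·17.325 = 14.207
Arc 3: start y=0.000, vy=14.207 → t=2.841, apex=10.091, x_land=131.464, impact vy=-14.207
  bounce: vy ← 0.82·14.207 = 11.649

1 3.111 22.320 43.427
2 3.465 15.008 91.799
3 2.841 10.091 131.464
final: 131.464 11.649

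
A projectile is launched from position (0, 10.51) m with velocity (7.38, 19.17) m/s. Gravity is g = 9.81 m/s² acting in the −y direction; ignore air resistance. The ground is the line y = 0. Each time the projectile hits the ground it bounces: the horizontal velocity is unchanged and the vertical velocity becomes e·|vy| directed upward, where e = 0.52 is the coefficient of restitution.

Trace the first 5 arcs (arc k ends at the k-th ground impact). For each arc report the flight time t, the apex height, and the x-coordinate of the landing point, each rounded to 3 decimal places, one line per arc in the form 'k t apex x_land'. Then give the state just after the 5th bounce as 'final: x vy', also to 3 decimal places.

1 4.396 29.240 32.440
2 2.539 7.907 51.180
3 1.320 2.138 60.925
4 0.687 0.578 65.992
5 0.357 0.156 68.627
final: 68.627 0.911

Arc 1: start y=10.510, vy=19.170 → t=4.396, apex=29.240, x_land=32.440, impact vy=-23.952
  bounce: vy ← 0.52·23.952 = 12.455
Arc 2: start y=0.000, vy=12.455 → t=2.539, apex=7.907, x_land=51.180, impact vy=-12.455
  bounce: vy ← 0.52·12.455 = 6.477
Arc 3: start y=0.000, vy=6.477 → t=1.320, apex=2.138, x_land=60.925, impact vy=-6.477
  bounce: vy ← 0.52·6.477 = 3.368
Arc 4: start y=0.000, vy=3.368 → t=0.687, apex=0.578, x_land=65.992, impact vy=-3.368
  bounce: vy ← 0.52·3.368 = 1.751
Arc 5: start y=0.000, vy=1.751 → t=0.357, apex=0.156, x_land=68.627, impact vy=-1.751
  bounce: vy ← 0.52·1.751 = 0.911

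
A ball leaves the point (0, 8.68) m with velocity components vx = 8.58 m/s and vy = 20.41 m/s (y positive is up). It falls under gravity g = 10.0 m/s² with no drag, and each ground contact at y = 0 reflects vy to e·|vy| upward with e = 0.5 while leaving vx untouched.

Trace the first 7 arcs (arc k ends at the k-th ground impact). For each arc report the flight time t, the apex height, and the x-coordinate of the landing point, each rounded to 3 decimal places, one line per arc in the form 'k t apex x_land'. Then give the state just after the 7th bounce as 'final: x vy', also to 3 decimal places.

1 4.470 29.508 38.355
2 2.429 7.377 59.199
3 1.215 1.844 69.621
4 0.607 0.461 74.832
5 0.304 0.115 77.437
6 0.152 0.029 78.740
7 0.076 0.007 79.392
final: 79.392 0.190

Arc 1: start y=8.680, vy=20.410 → t=4.470, apex=29.508, x_land=38.355, impact vy=-24.293
  bounce: vy ← 0.5·24.293 = 12.147
Arc 2: start y=0.000, vy=12.147 → t=2.429, apex=7.377, x_land=59.199, impact vy=-12.147
  bounce: vy ← 0.5·12.147 = 6.073
Arc 3: start y=0.000, vy=6.073 → t=1.215, apex=1.844, x_land=69.621, impact vy=-6.073
  bounce: vy ← 0.5·6.073 = 3.037
Arc 4: start y=0.000, vy=3.037 → t=0.607, apex=0.461, x_land=74.832, impact vy=-3.037
  bounce: vy ← 0.5·3.037 = 1.518
Arc 5: start y=0.000, vy=1.518 → t=0.304, apex=0.115, x_land=77.437, impact vy=-1.518
  bounce: vy ← 0.5·1.518 = 0.759
Arc 6: start y=0.000, vy=0.759 → t=0.152, apex=0.029, x_land=78.740, impact vy=-0.759
  bounce: vy ← 0.5·0.759 = 0.380
Arc 7: start y=0.000, vy=0.380 → t=0.076, apex=0.007, x_land=79.392, impact vy=-0.380
  bounce: vy ← 0.5·0.380 = 0.190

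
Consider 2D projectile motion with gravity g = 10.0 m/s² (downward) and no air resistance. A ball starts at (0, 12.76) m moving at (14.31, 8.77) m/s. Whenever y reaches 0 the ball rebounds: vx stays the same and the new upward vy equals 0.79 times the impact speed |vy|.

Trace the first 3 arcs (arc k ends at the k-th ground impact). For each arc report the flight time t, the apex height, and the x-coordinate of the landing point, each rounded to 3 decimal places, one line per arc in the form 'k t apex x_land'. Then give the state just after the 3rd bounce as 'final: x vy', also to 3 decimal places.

1 2.699 16.606 38.628
2 2.879 10.364 79.832
3 2.275 6.468 112.384
final: 112.384 8.985

Arc 1: start y=12.760, vy=8.770 → t=2.699, apex=16.606, x_land=38.628, impact vy=-18.224
  bounce: vy ← 0.79·18.224 = 14.397
Arc 2: start y=0.000, vy=14.397 → t=2.879, apex=10.364, x_land=79.832, impact vy=-14.397
  bounce: vy ← 0.79·14.397 = 11.374
Arc 3: start y=0.000, vy=11.374 → t=2.275, apex=6.468, x_land=112.384, impact vy=-11.374
  bounce: vy ← 0.79·11.374 = 8.985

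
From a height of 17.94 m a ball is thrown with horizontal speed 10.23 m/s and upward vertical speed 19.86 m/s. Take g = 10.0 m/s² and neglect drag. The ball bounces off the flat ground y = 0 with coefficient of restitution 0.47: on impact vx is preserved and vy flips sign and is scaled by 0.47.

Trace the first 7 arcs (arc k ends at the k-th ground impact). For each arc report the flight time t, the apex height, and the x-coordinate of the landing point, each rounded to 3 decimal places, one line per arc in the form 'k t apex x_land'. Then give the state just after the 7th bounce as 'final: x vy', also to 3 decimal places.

1 4.730 37.661 48.393
2 2.580 8.319 74.784
3 1.213 1.838 87.188
4 0.570 0.406 93.018
5 0.268 0.090 95.758
6 0.126 0.020 97.046
7 0.059 0.004 97.651
final: 97.651 0.139

Arc 1: start y=17.940, vy=19.860 → t=4.730, apex=37.661, x_land=48.393, impact vy=-27.445
  bounce: vy ← 0.47·27.445 = 12.899
Arc 2: start y=0.000, vy=12.899 → t=2.580, apex=8.319, x_land=74.784, impact vy=-12.899
  bounce: vy ← 0.47·12.899 = 6.063
Arc 3: start y=0.000, vy=6.063 → t=1.213, apex=1.838, x_land=87.188, impact vy=-6.063
  bounce: vy ← 0.47·6.063 = 2.849
Arc 4: start y=0.000, vy=2.849 → t=0.570, apex=0.406, x_land=93.018, impact vy=-2.849
  bounce: vy ← 0.47·2.849 = 1.339
Arc 5: start y=0.000, vy=1.339 → t=0.268, apex=0.090, x_land=95.758, impact vy=-1.339
  bounce: vy ← 0.47·1.339 = 0.629
Arc 6: start y=0.000, vy=0.629 → t=0.126, apex=0.020, x_land=97.046, impact vy=-0.629
  bounce: vy ← 0.47·0.629 = 0.296
Arc 7: start y=0.000, vy=0.296 → t=0.059, apex=0.004, x_land=97.651, impact vy=-0.296
  bounce: vy ← 0.47·0.296 = 0.139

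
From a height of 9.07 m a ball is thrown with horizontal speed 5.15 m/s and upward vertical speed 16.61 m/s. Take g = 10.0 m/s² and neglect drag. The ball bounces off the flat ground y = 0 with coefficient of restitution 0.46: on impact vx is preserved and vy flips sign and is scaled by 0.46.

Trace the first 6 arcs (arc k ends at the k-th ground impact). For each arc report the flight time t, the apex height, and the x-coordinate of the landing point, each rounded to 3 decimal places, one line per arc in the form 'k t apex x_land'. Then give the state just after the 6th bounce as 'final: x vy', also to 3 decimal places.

Arc 1: start y=9.070, vy=16.610 → t=3.799, apex=22.865, x_land=19.567, impact vy=-21.384
  bounce: vy ← 0.46·21.384 = 9.837
Arc 2: start y=0.000, vy=9.837 → t=1.967, apex=4.838, x_land=29.699, impact vy=-9.837
  bounce: vy ← 0.46·9.837 = 4.525
Arc 3: start y=0.000, vy=4.525 → t=0.905, apex=1.024, x_land=34.360, impact vy=-4.525
  bounce: vy ← 0.46·4.525 = 2.081
Arc 4: start y=0.000, vy=2.081 → t=0.416, apex=0.217, x_land=36.504, impact vy=-2.081
  bounce: vy ← 0.46·2.081 = 0.957
Arc 5: start y=0.000, vy=0.957 → t=0.191, apex=0.046, x_land=37.490, impact vy=-0.957
  bounce: vy ← 0.46·0.957 = 0.440
Arc 6: start y=0.000, vy=0.440 → t=0.088, apex=0.010, x_land=37.943, impact vy=-0.440
  bounce: vy ← 0.46·0.440 = 0.203

1 3.799 22.865 19.567
2 1.967 4.838 29.699
3 0.905 1.024 34.360
4 0.416 0.217 36.504
5 0.191 0.046 37.490
6 0.088 0.010 37.943
final: 37.943 0.203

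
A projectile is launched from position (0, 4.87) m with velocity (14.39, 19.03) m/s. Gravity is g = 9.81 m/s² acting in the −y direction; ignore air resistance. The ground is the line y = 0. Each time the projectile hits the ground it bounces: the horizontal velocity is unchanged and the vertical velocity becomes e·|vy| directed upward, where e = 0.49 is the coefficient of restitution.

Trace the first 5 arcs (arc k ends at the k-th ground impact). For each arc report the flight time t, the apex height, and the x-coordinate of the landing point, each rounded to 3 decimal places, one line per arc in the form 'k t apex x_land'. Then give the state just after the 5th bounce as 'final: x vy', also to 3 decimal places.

Arc 1: start y=4.870, vy=19.030 → t=4.121, apex=23.328, x_land=59.296, impact vy=-21.394
  bounce: vy ← 0.49·21.394 = 10.483
Arc 2: start y=0.000, vy=10.483 → t=2.137, apex=5.601, x_land=90.050, impact vy=-10.483
  bounce: vy ← 0.49·10.483 = 5.137
Arc 3: start y=0.000, vy=5.137 → t=1.047, apex=1.345, x_land=105.120, impact vy=-5.137
  bounce: vy ← 0.49·5.137 = 2.517
Arc 4: start y=0.000, vy=2.517 → t=0.513, apex=0.323, x_land=112.504, impact vy=-2.517
  bounce: vy ← 0.49·2.517 = 1.233
Arc 5: start y=0.000, vy=1.233 → t=0.251, apex=0.078, x_land=116.122, impact vy=-1.233
  bounce: vy ← 0.49·1.233 = 0.604

1 4.121 23.328 59.296
2 2.137 5.601 90.050
3 1.047 1.345 105.120
4 0.513 0.323 112.504
5 0.251 0.078 116.122
final: 116.122 0.604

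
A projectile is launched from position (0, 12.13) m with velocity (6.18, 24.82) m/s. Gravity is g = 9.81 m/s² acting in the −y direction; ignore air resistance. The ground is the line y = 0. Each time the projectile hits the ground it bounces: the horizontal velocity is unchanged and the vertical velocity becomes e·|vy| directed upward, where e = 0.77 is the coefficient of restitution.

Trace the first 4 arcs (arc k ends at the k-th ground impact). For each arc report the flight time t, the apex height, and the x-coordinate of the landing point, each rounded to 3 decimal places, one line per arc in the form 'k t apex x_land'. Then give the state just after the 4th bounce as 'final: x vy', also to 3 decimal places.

1 5.509 43.528 34.046
2 4.588 25.808 62.397
3 3.532 15.301 84.228
4 2.720 9.072 101.037
final: 101.037 10.273

Arc 1: start y=12.130, vy=24.820 → t=5.509, apex=43.528, x_land=34.046, impact vy=-29.224
  bounce: vy ← 0.77·29.224 = 22.502
Arc 2: start y=0.000, vy=22.502 → t=4.588, apex=25.808, x_land=62.397, impact vy=-22.502
  bounce: vy ← 0.77·22.502 = 17.327
Arc 3: start y=0.000, vy=17.327 → t=3.532, apex=15.301, x_land=84.228, impact vy=-17.327
  bounce: vy ← 0.77·17.327 = 13.342
Arc 4: start y=0.000, vy=13.342 → t=2.720, apex=9.072, x_land=101.037, impact vy=-13.342
  bounce: vy ← 0.77·13.342 = 10.273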